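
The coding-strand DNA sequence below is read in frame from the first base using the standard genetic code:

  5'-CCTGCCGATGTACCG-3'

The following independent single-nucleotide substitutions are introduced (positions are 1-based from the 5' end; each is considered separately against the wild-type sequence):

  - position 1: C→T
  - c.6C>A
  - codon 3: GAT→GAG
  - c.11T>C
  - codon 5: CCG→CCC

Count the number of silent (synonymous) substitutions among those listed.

2

Codon 1: CCT (Pro) → TCT (Ser) — missense.
Codon 2: GCC (Ala) → GCA (Ala) — synonymous.
Codon 3: GAT (Asp) → GAG (Glu) — missense.
Codon 4: GTA (Val) → GCA (Ala) — missense.
Codon 5: CCG (Pro) → CCC (Pro) — synonymous.
Synonymous: 2 of 5.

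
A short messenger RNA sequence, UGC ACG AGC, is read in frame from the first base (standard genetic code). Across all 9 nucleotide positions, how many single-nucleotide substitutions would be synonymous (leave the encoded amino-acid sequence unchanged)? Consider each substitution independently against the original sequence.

Codon 1 (UGC, Cys): 1 synonymous substitution.
Codon 2 (ACG, Thr): 3 synonymous substitutions.
Codon 3 (AGC, Ser): 1 synonymous substitution.
Total: 1 + 3 + 1 = 5.

5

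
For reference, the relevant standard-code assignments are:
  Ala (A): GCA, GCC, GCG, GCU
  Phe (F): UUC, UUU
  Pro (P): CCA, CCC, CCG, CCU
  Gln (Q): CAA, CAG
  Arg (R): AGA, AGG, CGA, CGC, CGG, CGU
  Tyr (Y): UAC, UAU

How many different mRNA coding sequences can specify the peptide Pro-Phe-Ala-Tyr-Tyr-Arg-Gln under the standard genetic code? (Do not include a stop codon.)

Pro: 4 codons.
Phe: 2 codons.
Ala: 4 codons.
Tyr: 2 codons.
Tyr: 2 codons.
Arg: 6 codons.
Gln: 2 codons.
4 × 2 × 4 × 2 × 2 × 6 × 2 = 1536.

1536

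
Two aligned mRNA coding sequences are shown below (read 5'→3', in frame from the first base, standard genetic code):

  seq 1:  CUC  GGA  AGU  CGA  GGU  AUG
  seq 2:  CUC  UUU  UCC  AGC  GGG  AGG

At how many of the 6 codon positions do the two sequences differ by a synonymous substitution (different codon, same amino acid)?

2

Codon 1: CUC Leu / CUC Leu — identical.
Codon 2: GGA Gly / UUU Phe — nonsynonymous.
Codon 3: AGU Ser / UCC Ser — synonymous.
Codon 4: CGA Arg / AGC Ser — nonsynonymous.
Codon 5: GGU Gly / GGG Gly — synonymous.
Codon 6: AUG Met / AGG Arg — nonsynonymous.
Synonymous differences: 2.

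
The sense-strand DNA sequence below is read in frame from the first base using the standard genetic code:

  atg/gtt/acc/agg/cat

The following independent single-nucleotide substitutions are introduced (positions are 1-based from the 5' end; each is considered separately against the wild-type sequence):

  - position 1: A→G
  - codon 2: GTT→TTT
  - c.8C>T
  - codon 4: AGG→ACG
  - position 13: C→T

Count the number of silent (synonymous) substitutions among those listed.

Codon 1: ATG (Met) → GTG (Val) — missense.
Codon 2: GTT (Val) → TTT (Phe) — missense.
Codon 3: ACC (Thr) → ATC (Ile) — missense.
Codon 4: AGG (Arg) → ACG (Thr) — missense.
Codon 5: CAT (His) → TAT (Tyr) — missense.
Synonymous: 0 of 5.

0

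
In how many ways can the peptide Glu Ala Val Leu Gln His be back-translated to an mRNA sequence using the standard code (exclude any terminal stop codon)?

768

Glu: 2 codons.
Ala: 4 codons.
Val: 4 codons.
Leu: 6 codons.
Gln: 2 codons.
His: 2 codons.
2 × 4 × 4 × 6 × 2 × 2 = 768.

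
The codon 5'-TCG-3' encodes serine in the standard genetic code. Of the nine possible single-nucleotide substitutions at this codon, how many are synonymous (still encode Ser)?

3

Position 1: none → 0 synonymous.
Position 2: none → 0 synonymous.
Position 3: TCT, TCC, TCA → 3 synonymous.
Total: 0 + 0 + 3 = 3.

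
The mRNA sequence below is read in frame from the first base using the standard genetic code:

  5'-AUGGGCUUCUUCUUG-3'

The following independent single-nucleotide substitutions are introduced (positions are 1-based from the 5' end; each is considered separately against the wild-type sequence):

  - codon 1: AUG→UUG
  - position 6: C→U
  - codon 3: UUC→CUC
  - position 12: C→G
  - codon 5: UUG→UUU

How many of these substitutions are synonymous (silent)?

Codon 1: AUG (Met) → UUG (Leu) — missense.
Codon 2: GGC (Gly) → GGU (Gly) — synonymous.
Codon 3: UUC (Phe) → CUC (Leu) — missense.
Codon 4: UUC (Phe) → UUG (Leu) — missense.
Codon 5: UUG (Leu) → UUU (Phe) — missense.
Synonymous: 1 of 5.

1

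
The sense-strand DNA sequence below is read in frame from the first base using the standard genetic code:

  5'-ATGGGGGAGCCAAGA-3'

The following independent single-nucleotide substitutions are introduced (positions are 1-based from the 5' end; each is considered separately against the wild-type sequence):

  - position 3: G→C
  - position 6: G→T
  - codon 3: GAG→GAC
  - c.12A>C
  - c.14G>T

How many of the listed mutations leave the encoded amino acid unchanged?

2

Codon 1: ATG (Met) → ATC (Ile) — missense.
Codon 2: GGG (Gly) → GGT (Gly) — synonymous.
Codon 3: GAG (Glu) → GAC (Asp) — missense.
Codon 4: CCA (Pro) → CCC (Pro) — synonymous.
Codon 5: AGA (Arg) → ATA (Ile) — missense.
Synonymous: 2 of 5.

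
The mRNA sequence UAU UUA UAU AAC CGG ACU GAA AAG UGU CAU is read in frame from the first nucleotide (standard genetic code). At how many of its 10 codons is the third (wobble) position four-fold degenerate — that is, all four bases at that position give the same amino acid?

Codon 1 UAU (Tyr): third position 2-fold.
Codon 2 UUA (Leu): third position 2-fold.
Codon 3 UAU (Tyr): third position 2-fold.
Codon 4 AAC (Asn): third position 2-fold.
Codon 5 CGG (Arg): third position 4-fold.
Codon 6 ACU (Thr): third position 4-fold.
Codon 7 GAA (Glu): third position 2-fold.
Codon 8 AAG (Lys): third position 2-fold.
Codon 9 UGU (Cys): third position 2-fold.
Codon 10 CAU (His): third position 2-fold.
Four-fold degenerate third positions: 2.

2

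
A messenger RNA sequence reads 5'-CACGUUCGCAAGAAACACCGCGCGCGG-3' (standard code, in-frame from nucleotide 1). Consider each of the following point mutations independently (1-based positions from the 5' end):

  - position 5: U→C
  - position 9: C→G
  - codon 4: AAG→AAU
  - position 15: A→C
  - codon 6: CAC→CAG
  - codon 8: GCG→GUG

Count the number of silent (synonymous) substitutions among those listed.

Codon 2: GUU (Val) → GCU (Ala) — missense.
Codon 3: CGC (Arg) → CGG (Arg) — synonymous.
Codon 4: AAG (Lys) → AAU (Asn) — missense.
Codon 5: AAA (Lys) → AAC (Asn) — missense.
Codon 6: CAC (His) → CAG (Gln) — missense.
Codon 8: GCG (Ala) → GUG (Val) — missense.
Synonymous: 1 of 6.

1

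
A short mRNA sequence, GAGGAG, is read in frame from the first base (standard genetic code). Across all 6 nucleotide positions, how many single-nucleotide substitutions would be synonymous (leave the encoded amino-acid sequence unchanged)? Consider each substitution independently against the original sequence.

Codon 1 (GAG, Glu): 1 synonymous substitution.
Codon 2 (GAG, Glu): 1 synonymous substitution.
Total: 1 + 1 = 2.

2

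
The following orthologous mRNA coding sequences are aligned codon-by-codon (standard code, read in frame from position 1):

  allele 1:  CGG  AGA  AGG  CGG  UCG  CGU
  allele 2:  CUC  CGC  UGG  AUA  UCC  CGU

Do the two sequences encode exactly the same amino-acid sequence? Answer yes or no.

Codon 1: CGG Arg / CUC Leu — nonsynonymous.
Codon 2: AGA Arg / CGC Arg — synonymous.
Codon 3: AGG Arg / UGG Trp — nonsynonymous.
Codon 4: CGG Arg / AUA Ile — nonsynonymous.
Codon 5: UCG Ser / UCC Ser — synonymous.
Codon 6: CGU Arg / CGU Arg — identical.
Nonsynonymous differences: 3 → different protein.

no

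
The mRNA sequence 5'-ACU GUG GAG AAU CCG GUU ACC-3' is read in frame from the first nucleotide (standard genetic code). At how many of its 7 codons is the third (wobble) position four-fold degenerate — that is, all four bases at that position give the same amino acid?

5

Codon 1 ACU (Thr): third position 4-fold.
Codon 2 GUG (Val): third position 4-fold.
Codon 3 GAG (Glu): third position 2-fold.
Codon 4 AAU (Asn): third position 2-fold.
Codon 5 CCG (Pro): third position 4-fold.
Codon 6 GUU (Val): third position 4-fold.
Codon 7 ACC (Thr): third position 4-fold.
Four-fold degenerate third positions: 5.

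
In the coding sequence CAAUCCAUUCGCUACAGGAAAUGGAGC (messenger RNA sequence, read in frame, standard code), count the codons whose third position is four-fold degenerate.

2

Codon 1 CAA (Gln): third position 2-fold.
Codon 2 UCC (Ser): third position 4-fold.
Codon 3 AUU (Ile): third position 3-fold.
Codon 4 CGC (Arg): third position 4-fold.
Codon 5 UAC (Tyr): third position 2-fold.
Codon 6 AGG (Arg): third position 2-fold.
Codon 7 AAA (Lys): third position 2-fold.
Codon 8 UGG (Trp): third position 1-fold.
Codon 9 AGC (Ser): third position 2-fold.
Four-fold degenerate third positions: 2.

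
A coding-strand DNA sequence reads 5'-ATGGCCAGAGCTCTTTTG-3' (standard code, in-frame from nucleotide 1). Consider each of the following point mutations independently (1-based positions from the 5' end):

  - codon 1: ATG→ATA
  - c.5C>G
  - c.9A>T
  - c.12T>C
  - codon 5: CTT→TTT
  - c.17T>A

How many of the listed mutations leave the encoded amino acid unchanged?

Codon 1: ATG (Met) → ATA (Ile) — missense.
Codon 2: GCC (Ala) → GGC (Gly) — missense.
Codon 3: AGA (Arg) → AGT (Ser) — missense.
Codon 4: GCT (Ala) → GCC (Ala) — synonymous.
Codon 5: CTT (Leu) → TTT (Phe) — missense.
Codon 6: TTG (Leu) → TAG (Stop) — nonsense.
Synonymous: 1 of 6.

1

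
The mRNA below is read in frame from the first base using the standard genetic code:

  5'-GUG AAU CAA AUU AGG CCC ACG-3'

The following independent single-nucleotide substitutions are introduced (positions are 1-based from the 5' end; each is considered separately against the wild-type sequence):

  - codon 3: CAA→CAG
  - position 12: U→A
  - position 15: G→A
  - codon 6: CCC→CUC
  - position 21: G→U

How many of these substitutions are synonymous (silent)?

Codon 3: CAA (Gln) → CAG (Gln) — synonymous.
Codon 4: AUU (Ile) → AUA (Ile) — synonymous.
Codon 5: AGG (Arg) → AGA (Arg) — synonymous.
Codon 6: CCC (Pro) → CUC (Leu) — missense.
Codon 7: ACG (Thr) → ACU (Thr) — synonymous.
Synonymous: 4 of 5.

4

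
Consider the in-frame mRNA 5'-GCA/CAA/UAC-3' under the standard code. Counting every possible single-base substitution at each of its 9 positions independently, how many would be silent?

5

Codon 1 (GCA, Ala): 3 synonymous substitutions.
Codon 2 (CAA, Gln): 1 synonymous substitution.
Codon 3 (UAC, Tyr): 1 synonymous substitution.
Total: 3 + 1 + 1 = 5.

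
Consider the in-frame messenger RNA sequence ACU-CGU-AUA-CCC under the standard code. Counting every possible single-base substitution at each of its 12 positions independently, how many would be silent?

Codon 1 (ACU, Thr): 3 synonymous substitutions.
Codon 2 (CGU, Arg): 3 synonymous substitutions.
Codon 3 (AUA, Ile): 2 synonymous substitutions.
Codon 4 (CCC, Pro): 3 synonymous substitutions.
Total: 3 + 3 + 2 + 3 = 11.

11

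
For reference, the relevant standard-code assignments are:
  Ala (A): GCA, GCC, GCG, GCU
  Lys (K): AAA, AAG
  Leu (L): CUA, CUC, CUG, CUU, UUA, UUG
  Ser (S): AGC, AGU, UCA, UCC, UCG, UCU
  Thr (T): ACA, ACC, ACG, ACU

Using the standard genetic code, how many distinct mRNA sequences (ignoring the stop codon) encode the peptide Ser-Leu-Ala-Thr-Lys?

Ser: 6 codons.
Leu: 6 codons.
Ala: 4 codons.
Thr: 4 codons.
Lys: 2 codons.
6 × 6 × 4 × 4 × 2 = 1152.

1152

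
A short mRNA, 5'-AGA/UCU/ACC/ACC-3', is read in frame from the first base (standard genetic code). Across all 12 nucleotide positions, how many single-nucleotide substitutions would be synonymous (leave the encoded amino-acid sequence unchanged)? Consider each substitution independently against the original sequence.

Codon 1 (AGA, Arg): 2 synonymous substitutions.
Codon 2 (UCU, Ser): 3 synonymous substitutions.
Codon 3 (ACC, Thr): 3 synonymous substitutions.
Codon 4 (ACC, Thr): 3 synonymous substitutions.
Total: 2 + 3 + 3 + 3 = 11.

11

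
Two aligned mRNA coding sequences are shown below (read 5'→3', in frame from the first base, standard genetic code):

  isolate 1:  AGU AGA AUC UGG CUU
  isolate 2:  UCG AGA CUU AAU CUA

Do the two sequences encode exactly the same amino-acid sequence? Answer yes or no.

Codon 1: AGU Ser / UCG Ser — synonymous.
Codon 2: AGA Arg / AGA Arg — identical.
Codon 3: AUC Ile / CUU Leu — nonsynonymous.
Codon 4: UGG Trp / AAU Asn — nonsynonymous.
Codon 5: CUU Leu / CUA Leu — synonymous.
Nonsynonymous differences: 2 → different protein.

no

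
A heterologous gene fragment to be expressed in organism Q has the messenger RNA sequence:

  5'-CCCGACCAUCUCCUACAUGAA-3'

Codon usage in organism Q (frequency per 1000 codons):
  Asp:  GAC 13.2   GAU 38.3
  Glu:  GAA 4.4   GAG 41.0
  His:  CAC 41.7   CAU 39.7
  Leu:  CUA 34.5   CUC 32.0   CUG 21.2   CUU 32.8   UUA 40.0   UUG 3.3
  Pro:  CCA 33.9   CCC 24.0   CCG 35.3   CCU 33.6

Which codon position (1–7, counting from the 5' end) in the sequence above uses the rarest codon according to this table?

7

Codon 1 CCC (Pro): 24.0 per 1000.
Codon 2 GAC (Asp): 13.2 per 1000.
Codon 3 CAU (His): 39.7 per 1000.
Codon 4 CUC (Leu): 32.0 per 1000.
Codon 5 CUA (Leu): 34.5 per 1000.
Codon 6 CAU (His): 39.7 per 1000.
Codon 7 GAA (Glu): 4.4 per 1000.
Lowest frequency is 4.4 at codon 7.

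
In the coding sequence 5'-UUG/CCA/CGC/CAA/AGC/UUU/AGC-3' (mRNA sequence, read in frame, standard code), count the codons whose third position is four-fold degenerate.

Codon 1 UUG (Leu): third position 2-fold.
Codon 2 CCA (Pro): third position 4-fold.
Codon 3 CGC (Arg): third position 4-fold.
Codon 4 CAA (Gln): third position 2-fold.
Codon 5 AGC (Ser): third position 2-fold.
Codon 6 UUU (Phe): third position 2-fold.
Codon 7 AGC (Ser): third position 2-fold.
Four-fold degenerate third positions: 2.

2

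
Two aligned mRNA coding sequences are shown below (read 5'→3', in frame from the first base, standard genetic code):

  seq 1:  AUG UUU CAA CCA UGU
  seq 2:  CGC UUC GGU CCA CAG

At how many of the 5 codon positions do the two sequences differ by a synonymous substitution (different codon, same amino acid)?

1

Codon 1: AUG Met / CGC Arg — nonsynonymous.
Codon 2: UUU Phe / UUC Phe — synonymous.
Codon 3: CAA Gln / GGU Gly — nonsynonymous.
Codon 4: CCA Pro / CCA Pro — identical.
Codon 5: UGU Cys / CAG Gln — nonsynonymous.
Synonymous differences: 1.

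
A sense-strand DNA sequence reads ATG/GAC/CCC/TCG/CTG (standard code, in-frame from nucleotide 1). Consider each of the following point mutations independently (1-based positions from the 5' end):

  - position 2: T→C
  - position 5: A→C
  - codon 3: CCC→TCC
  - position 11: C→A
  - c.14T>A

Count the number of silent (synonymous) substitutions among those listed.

Codon 1: ATG (Met) → ACG (Thr) — missense.
Codon 2: GAC (Asp) → GCC (Ala) — missense.
Codon 3: CCC (Pro) → TCC (Ser) — missense.
Codon 4: TCG (Ser) → TAG (Stop) — nonsense.
Codon 5: CTG (Leu) → CAG (Gln) — missense.
Synonymous: 0 of 5.

0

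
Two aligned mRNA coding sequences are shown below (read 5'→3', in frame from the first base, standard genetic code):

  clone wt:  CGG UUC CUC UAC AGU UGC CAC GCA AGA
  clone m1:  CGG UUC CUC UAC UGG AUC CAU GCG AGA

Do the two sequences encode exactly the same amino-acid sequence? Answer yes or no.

Codon 1: CGG Arg / CGG Arg — identical.
Codon 2: UUC Phe / UUC Phe — identical.
Codon 3: CUC Leu / CUC Leu — identical.
Codon 4: UAC Tyr / UAC Tyr — identical.
Codon 5: AGU Ser / UGG Trp — nonsynonymous.
Codon 6: UGC Cys / AUC Ile — nonsynonymous.
Codon 7: CAC His / CAU His — synonymous.
Codon 8: GCA Ala / GCG Ala — synonymous.
Codon 9: AGA Arg / AGA Arg — identical.
Nonsynonymous differences: 2 → different protein.

no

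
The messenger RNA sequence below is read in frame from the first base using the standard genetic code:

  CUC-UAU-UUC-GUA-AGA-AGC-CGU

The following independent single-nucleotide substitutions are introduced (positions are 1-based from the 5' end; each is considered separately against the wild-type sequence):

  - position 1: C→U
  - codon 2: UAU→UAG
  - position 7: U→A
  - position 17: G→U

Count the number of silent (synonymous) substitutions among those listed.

0

Codon 1: CUC (Leu) → UUC (Phe) — missense.
Codon 2: UAU (Tyr) → UAG (Stop) — nonsense.
Codon 3: UUC (Phe) → AUC (Ile) — missense.
Codon 6: AGC (Ser) → AUC (Ile) — missense.
Synonymous: 0 of 4.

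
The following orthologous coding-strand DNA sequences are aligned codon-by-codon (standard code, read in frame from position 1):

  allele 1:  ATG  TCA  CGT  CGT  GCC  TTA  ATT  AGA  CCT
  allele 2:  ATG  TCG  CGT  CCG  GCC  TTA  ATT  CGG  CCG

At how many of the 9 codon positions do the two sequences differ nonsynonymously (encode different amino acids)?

Codon 1: ATG Met / ATG Met — identical.
Codon 2: TCA Ser / TCG Ser — synonymous.
Codon 3: CGT Arg / CGT Arg — identical.
Codon 4: CGT Arg / CCG Pro — nonsynonymous.
Codon 5: GCC Ala / GCC Ala — identical.
Codon 6: TTA Leu / TTA Leu — identical.
Codon 7: ATT Ile / ATT Ile — identical.
Codon 8: AGA Arg / CGG Arg — synonymous.
Codon 9: CCT Pro / CCG Pro — synonymous.
Nonsynonymous differences: 1.

1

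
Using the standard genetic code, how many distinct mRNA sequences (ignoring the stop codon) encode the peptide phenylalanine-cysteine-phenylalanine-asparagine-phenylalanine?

Phe: 2 codons.
Cys: 2 codons.
Phe: 2 codons.
Asn: 2 codons.
Phe: 2 codons.
2 × 2 × 2 × 2 × 2 = 32.

32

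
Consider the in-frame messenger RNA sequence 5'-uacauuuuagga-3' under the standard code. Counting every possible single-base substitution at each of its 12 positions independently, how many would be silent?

8

Codon 1 (UAC, Tyr): 1 synonymous substitution.
Codon 2 (AUU, Ile): 2 synonymous substitutions.
Codon 3 (UUA, Leu): 2 synonymous substitutions.
Codon 4 (GGA, Gly): 3 synonymous substitutions.
Total: 1 + 2 + 2 + 3 = 8.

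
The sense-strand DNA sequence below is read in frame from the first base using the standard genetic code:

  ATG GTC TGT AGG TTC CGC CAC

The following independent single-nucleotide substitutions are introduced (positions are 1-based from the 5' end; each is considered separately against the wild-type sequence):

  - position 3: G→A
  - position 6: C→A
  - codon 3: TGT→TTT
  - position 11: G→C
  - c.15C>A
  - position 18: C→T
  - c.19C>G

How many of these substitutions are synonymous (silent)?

2

Codon 1: ATG (Met) → ATA (Ile) — missense.
Codon 2: GTC (Val) → GTA (Val) — synonymous.
Codon 3: TGT (Cys) → TTT (Phe) — missense.
Codon 4: AGG (Arg) → ACG (Thr) — missense.
Codon 5: TTC (Phe) → TTA (Leu) — missense.
Codon 6: CGC (Arg) → CGT (Arg) — synonymous.
Codon 7: CAC (His) → GAC (Asp) — missense.
Synonymous: 2 of 7.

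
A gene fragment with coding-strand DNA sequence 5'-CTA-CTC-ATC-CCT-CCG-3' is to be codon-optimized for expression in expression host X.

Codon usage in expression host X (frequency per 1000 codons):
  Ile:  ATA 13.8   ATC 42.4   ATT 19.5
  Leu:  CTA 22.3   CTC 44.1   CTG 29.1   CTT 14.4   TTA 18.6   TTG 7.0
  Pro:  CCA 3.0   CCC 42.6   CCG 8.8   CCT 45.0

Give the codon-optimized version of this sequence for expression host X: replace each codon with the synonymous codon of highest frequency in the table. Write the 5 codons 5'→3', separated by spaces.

Codon 1 (Leu): best is CTC at 44.1.
Codon 2 (Leu): best is CTC at 44.1.
Codon 3 (Ile): best is ATC at 42.4.
Codon 4 (Pro): best is CCT at 45.0.
Codon 5 (Pro): best is CCT at 45.0.

CTC CTC ATC CCT CCT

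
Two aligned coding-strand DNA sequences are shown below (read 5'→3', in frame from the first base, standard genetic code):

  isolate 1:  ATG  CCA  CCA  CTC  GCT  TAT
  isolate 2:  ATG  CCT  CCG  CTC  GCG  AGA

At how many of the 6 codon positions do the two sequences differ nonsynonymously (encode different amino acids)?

1

Codon 1: ATG Met / ATG Met — identical.
Codon 2: CCA Pro / CCT Pro — synonymous.
Codon 3: CCA Pro / CCG Pro — synonymous.
Codon 4: CTC Leu / CTC Leu — identical.
Codon 5: GCT Ala / GCG Ala — synonymous.
Codon 6: TAT Tyr / AGA Arg — nonsynonymous.
Nonsynonymous differences: 1.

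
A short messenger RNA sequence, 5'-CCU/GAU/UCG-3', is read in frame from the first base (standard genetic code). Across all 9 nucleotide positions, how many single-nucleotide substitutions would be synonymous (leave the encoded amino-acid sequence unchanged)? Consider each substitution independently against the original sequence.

Codon 1 (CCU, Pro): 3 synonymous substitutions.
Codon 2 (GAU, Asp): 1 synonymous substitution.
Codon 3 (UCG, Ser): 3 synonymous substitutions.
Total: 3 + 1 + 3 = 7.

7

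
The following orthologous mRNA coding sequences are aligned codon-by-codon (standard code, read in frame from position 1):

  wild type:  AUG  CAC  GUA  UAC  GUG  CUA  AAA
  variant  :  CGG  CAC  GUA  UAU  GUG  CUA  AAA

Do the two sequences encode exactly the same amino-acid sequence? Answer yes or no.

Codon 1: AUG Met / CGG Arg — nonsynonymous.
Codon 2: CAC His / CAC His — identical.
Codon 3: GUA Val / GUA Val — identical.
Codon 4: UAC Tyr / UAU Tyr — synonymous.
Codon 5: GUG Val / GUG Val — identical.
Codon 6: CUA Leu / CUA Leu — identical.
Codon 7: AAA Lys / AAA Lys — identical.
Nonsynonymous differences: 1 → different protein.

no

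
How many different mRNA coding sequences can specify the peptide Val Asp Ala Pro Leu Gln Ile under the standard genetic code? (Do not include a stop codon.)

Val: 4 codons.
Asp: 2 codons.
Ala: 4 codons.
Pro: 4 codons.
Leu: 6 codons.
Gln: 2 codons.
Ile: 3 codons.
4 × 2 × 4 × 4 × 6 × 2 × 3 = 4608.

4608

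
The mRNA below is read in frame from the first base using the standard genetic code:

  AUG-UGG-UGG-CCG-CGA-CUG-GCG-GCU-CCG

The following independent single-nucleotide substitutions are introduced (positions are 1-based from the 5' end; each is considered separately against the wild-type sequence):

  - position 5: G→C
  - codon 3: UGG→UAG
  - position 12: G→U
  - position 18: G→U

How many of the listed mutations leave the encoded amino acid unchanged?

2

Codon 2: UGG (Trp) → UCG (Ser) — missense.
Codon 3: UGG (Trp) → UAG (Stop) — nonsense.
Codon 4: CCG (Pro) → CCU (Pro) — synonymous.
Codon 6: CUG (Leu) → CUU (Leu) — synonymous.
Synonymous: 2 of 4.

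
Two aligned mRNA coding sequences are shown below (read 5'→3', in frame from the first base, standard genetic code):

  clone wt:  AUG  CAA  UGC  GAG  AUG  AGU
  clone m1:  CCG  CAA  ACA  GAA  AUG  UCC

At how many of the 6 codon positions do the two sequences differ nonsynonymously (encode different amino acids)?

2

Codon 1: AUG Met / CCG Pro — nonsynonymous.
Codon 2: CAA Gln / CAA Gln — identical.
Codon 3: UGC Cys / ACA Thr — nonsynonymous.
Codon 4: GAG Glu / GAA Glu — synonymous.
Codon 5: AUG Met / AUG Met — identical.
Codon 6: AGU Ser / UCC Ser — synonymous.
Nonsynonymous differences: 2.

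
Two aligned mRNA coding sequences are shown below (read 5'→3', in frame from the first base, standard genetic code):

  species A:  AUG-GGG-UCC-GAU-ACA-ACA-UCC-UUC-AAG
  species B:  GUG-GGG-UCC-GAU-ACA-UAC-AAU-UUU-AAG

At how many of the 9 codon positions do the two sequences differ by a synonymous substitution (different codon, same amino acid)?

1

Codon 1: AUG Met / GUG Val — nonsynonymous.
Codon 2: GGG Gly / GGG Gly — identical.
Codon 3: UCC Ser / UCC Ser — identical.
Codon 4: GAU Asp / GAU Asp — identical.
Codon 5: ACA Thr / ACA Thr — identical.
Codon 6: ACA Thr / UAC Tyr — nonsynonymous.
Codon 7: UCC Ser / AAU Asn — nonsynonymous.
Codon 8: UUC Phe / UUU Phe — synonymous.
Codon 9: AAG Lys / AAG Lys — identical.
Synonymous differences: 1.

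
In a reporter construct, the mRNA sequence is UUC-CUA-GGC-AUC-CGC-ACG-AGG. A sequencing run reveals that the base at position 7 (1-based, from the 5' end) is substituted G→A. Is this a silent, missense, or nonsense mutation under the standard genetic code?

Position 7 falls in codon 3: GGC → Gly.
After the substitution the codon is AGC → Ser.
Gly ≠ Ser, so this is a missense mutation.

missense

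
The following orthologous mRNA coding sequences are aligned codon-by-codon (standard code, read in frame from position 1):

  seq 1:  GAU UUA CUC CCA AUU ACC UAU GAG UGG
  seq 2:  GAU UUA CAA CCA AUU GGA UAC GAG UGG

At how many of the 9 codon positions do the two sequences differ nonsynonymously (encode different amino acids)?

2

Codon 1: GAU Asp / GAU Asp — identical.
Codon 2: UUA Leu / UUA Leu — identical.
Codon 3: CUC Leu / CAA Gln — nonsynonymous.
Codon 4: CCA Pro / CCA Pro — identical.
Codon 5: AUU Ile / AUU Ile — identical.
Codon 6: ACC Thr / GGA Gly — nonsynonymous.
Codon 7: UAU Tyr / UAC Tyr — synonymous.
Codon 8: GAG Glu / GAG Glu — identical.
Codon 9: UGG Trp / UGG Trp — identical.
Nonsynonymous differences: 2.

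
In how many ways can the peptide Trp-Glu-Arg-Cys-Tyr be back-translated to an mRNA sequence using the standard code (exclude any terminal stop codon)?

Trp: 1 codon.
Glu: 2 codons.
Arg: 6 codons.
Cys: 2 codons.
Tyr: 2 codons.
1 × 2 × 6 × 2 × 2 = 48.

48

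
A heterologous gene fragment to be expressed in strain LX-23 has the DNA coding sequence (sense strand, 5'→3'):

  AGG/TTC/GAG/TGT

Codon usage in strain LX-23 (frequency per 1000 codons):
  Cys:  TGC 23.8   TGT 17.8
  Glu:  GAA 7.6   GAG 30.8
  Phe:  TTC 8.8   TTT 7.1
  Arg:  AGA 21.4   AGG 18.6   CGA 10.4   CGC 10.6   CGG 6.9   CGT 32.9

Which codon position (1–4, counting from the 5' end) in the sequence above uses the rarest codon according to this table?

Codon 1 AGG (Arg): 18.6 per 1000.
Codon 2 TTC (Phe): 8.8 per 1000.
Codon 3 GAG (Glu): 30.8 per 1000.
Codon 4 TGT (Cys): 17.8 per 1000.
Lowest frequency is 8.8 at codon 2.

2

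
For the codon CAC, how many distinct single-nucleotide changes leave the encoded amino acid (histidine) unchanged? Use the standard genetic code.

Position 1: none → 0 synonymous.
Position 2: none → 0 synonymous.
Position 3: CAU → 1 synonymous.
Total: 0 + 0 + 1 = 1.

1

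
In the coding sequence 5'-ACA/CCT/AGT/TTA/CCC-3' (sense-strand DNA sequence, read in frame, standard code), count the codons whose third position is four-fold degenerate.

3

Codon 1 ACA (Thr): third position 4-fold.
Codon 2 CCT (Pro): third position 4-fold.
Codon 3 AGT (Ser): third position 2-fold.
Codon 4 TTA (Leu): third position 2-fold.
Codon 5 CCC (Pro): third position 4-fold.
Four-fold degenerate third positions: 3.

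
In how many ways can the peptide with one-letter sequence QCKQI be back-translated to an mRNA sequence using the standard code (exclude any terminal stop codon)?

Gln: 2 codons.
Cys: 2 codons.
Lys: 2 codons.
Gln: 2 codons.
Ile: 3 codons.
2 × 2 × 2 × 2 × 3 = 48.

48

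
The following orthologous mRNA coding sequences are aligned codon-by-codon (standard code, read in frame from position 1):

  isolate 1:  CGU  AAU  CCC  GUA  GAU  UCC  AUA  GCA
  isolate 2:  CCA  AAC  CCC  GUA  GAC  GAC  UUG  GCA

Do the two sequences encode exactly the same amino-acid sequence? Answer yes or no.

Codon 1: CGU Arg / CCA Pro — nonsynonymous.
Codon 2: AAU Asn / AAC Asn — synonymous.
Codon 3: CCC Pro / CCC Pro — identical.
Codon 4: GUA Val / GUA Val — identical.
Codon 5: GAU Asp / GAC Asp — synonymous.
Codon 6: UCC Ser / GAC Asp — nonsynonymous.
Codon 7: AUA Ile / UUG Leu — nonsynonymous.
Codon 8: GCA Ala / GCA Ala — identical.
Nonsynonymous differences: 3 → different protein.

no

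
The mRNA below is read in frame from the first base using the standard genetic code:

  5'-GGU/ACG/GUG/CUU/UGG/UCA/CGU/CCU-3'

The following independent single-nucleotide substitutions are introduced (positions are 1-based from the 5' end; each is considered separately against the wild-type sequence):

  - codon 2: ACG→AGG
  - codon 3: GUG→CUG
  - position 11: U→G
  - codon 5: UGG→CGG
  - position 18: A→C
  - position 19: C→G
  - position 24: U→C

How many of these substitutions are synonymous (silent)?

2

Codon 2: ACG (Thr) → AGG (Arg) — missense.
Codon 3: GUG (Val) → CUG (Leu) — missense.
Codon 4: CUU (Leu) → CGU (Arg) — missense.
Codon 5: UGG (Trp) → CGG (Arg) — missense.
Codon 6: UCA (Ser) → UCC (Ser) — synonymous.
Codon 7: CGU (Arg) → GGU (Gly) — missense.
Codon 8: CCU (Pro) → CCC (Pro) — synonymous.
Synonymous: 2 of 7.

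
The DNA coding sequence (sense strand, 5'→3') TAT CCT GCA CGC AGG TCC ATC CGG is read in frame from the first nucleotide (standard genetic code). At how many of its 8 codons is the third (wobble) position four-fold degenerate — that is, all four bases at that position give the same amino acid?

5

Codon 1 TAT (Tyr): third position 2-fold.
Codon 2 CCT (Pro): third position 4-fold.
Codon 3 GCA (Ala): third position 4-fold.
Codon 4 CGC (Arg): third position 4-fold.
Codon 5 AGG (Arg): third position 2-fold.
Codon 6 TCC (Ser): third position 4-fold.
Codon 7 ATC (Ile): third position 3-fold.
Codon 8 CGG (Arg): third position 4-fold.
Four-fold degenerate third positions: 5.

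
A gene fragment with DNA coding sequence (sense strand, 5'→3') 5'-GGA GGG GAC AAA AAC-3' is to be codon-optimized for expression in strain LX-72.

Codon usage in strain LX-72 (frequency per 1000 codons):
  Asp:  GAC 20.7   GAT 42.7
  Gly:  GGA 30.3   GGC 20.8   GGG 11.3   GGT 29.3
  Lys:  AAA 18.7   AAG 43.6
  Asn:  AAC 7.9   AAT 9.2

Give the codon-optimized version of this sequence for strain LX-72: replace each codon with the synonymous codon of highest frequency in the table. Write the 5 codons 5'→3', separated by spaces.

Codon 1 (Gly): best is GGA at 30.3.
Codon 2 (Gly): best is GGA at 30.3.
Codon 3 (Asp): best is GAT at 42.7.
Codon 4 (Lys): best is AAG at 43.6.
Codon 5 (Asn): best is AAT at 9.2.

GGA GGA GAT AAG AAT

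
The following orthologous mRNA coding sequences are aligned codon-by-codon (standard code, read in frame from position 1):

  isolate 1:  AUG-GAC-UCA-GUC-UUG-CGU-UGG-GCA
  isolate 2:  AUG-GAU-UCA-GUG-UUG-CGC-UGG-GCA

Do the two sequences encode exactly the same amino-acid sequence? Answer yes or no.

yes

Codon 1: AUG Met / AUG Met — identical.
Codon 2: GAC Asp / GAU Asp — synonymous.
Codon 3: UCA Ser / UCA Ser — identical.
Codon 4: GUC Val / GUG Val — synonymous.
Codon 5: UUG Leu / UUG Leu — identical.
Codon 6: CGU Arg / CGC Arg — synonymous.
Codon 7: UGG Trp / UGG Trp — identical.
Codon 8: GCA Ala / GCA Ala — identical.
Nonsynonymous differences: 0 → same protein.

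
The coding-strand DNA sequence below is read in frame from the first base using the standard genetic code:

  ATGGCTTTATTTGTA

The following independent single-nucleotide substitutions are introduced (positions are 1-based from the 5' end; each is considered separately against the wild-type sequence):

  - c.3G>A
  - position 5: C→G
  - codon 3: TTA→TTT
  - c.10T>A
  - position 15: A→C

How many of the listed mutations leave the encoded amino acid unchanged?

1

Codon 1: ATG (Met) → ATA (Ile) — missense.
Codon 2: GCT (Ala) → GGT (Gly) — missense.
Codon 3: TTA (Leu) → TTT (Phe) — missense.
Codon 4: TTT (Phe) → ATT (Ile) — missense.
Codon 5: GTA (Val) → GTC (Val) — synonymous.
Synonymous: 1 of 5.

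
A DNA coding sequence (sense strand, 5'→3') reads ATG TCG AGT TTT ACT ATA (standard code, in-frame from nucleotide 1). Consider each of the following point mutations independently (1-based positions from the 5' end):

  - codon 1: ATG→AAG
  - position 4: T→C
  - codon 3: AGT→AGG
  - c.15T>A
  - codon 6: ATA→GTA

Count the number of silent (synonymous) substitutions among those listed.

Codon 1: ATG (Met) → AAG (Lys) — missense.
Codon 2: TCG (Ser) → CCG (Pro) — missense.
Codon 3: AGT (Ser) → AGG (Arg) — missense.
Codon 5: ACT (Thr) → ACA (Thr) — synonymous.
Codon 6: ATA (Ile) → GTA (Val) — missense.
Synonymous: 1 of 5.

1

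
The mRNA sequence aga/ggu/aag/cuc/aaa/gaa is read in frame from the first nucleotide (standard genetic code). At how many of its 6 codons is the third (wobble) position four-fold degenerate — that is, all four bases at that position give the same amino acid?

Codon 1 AGA (Arg): third position 2-fold.
Codon 2 GGU (Gly): third position 4-fold.
Codon 3 AAG (Lys): third position 2-fold.
Codon 4 CUC (Leu): third position 4-fold.
Codon 5 AAA (Lys): third position 2-fold.
Codon 6 GAA (Glu): third position 2-fold.
Four-fold degenerate third positions: 2.

2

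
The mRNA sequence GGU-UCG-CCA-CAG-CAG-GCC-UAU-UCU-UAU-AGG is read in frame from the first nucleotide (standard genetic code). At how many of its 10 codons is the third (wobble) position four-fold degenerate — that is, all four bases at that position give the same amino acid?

5

Codon 1 GGU (Gly): third position 4-fold.
Codon 2 UCG (Ser): third position 4-fold.
Codon 3 CCA (Pro): third position 4-fold.
Codon 4 CAG (Gln): third position 2-fold.
Codon 5 CAG (Gln): third position 2-fold.
Codon 6 GCC (Ala): third position 4-fold.
Codon 7 UAU (Tyr): third position 2-fold.
Codon 8 UCU (Ser): third position 4-fold.
Codon 9 UAU (Tyr): third position 2-fold.
Codon 10 AGG (Arg): third position 2-fold.
Four-fold degenerate third positions: 5.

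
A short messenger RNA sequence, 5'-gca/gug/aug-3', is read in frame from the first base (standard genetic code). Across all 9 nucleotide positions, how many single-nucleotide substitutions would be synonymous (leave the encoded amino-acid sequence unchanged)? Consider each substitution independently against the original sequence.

6

Codon 1 (GCA, Ala): 3 synonymous substitutions.
Codon 2 (GUG, Val): 3 synonymous substitutions.
Codon 3 (AUG, Met): 0 synonymous substitutions.
Total: 3 + 3 + 0 = 6.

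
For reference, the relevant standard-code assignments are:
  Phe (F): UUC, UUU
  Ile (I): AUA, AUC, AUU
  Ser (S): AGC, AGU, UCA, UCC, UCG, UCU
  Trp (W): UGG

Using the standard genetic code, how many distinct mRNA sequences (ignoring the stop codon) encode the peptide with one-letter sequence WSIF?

36

Trp: 1 codon.
Ser: 6 codons.
Ile: 3 codons.
Phe: 2 codons.
1 × 6 × 3 × 2 = 36.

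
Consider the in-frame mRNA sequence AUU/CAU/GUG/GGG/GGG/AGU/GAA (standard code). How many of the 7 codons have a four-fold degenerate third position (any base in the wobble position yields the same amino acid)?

3

Codon 1 AUU (Ile): third position 3-fold.
Codon 2 CAU (His): third position 2-fold.
Codon 3 GUG (Val): third position 4-fold.
Codon 4 GGG (Gly): third position 4-fold.
Codon 5 GGG (Gly): third position 4-fold.
Codon 6 AGU (Ser): third position 2-fold.
Codon 7 GAA (Glu): third position 2-fold.
Four-fold degenerate third positions: 3.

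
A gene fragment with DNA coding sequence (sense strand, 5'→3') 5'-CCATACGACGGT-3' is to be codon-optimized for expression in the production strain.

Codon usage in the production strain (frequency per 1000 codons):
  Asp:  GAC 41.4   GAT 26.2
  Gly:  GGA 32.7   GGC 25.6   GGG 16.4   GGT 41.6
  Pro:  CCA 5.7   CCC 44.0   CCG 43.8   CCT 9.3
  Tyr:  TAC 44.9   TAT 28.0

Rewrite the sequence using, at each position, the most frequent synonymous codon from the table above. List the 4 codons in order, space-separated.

CCC TAC GAC GGT

Codon 1 (Pro): best is CCC at 44.0.
Codon 2 (Tyr): best is TAC at 44.9.
Codon 3 (Asp): best is GAC at 41.4.
Codon 4 (Gly): best is GGT at 41.6.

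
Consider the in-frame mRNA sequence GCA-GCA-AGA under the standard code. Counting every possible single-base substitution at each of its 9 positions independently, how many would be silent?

8

Codon 1 (GCA, Ala): 3 synonymous substitutions.
Codon 2 (GCA, Ala): 3 synonymous substitutions.
Codon 3 (AGA, Arg): 2 synonymous substitutions.
Total: 3 + 3 + 2 = 8.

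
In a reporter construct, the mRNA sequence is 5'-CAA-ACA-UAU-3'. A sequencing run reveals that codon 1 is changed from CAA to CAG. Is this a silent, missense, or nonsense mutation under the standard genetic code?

Position 3 falls in codon 1: CAA → Gln.
After the substitution the codon is CAG → Gln.
Both encode Gln, so the change is synonymous.

silent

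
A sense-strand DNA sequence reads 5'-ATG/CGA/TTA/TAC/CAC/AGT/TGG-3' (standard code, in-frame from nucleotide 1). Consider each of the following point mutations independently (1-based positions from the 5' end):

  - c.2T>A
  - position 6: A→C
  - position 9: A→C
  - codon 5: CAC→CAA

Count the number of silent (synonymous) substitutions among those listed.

Codon 1: ATG (Met) → AAG (Lys) — missense.
Codon 2: CGA (Arg) → CGC (Arg) — synonymous.
Codon 3: TTA (Leu) → TTC (Phe) — missense.
Codon 5: CAC (His) → CAA (Gln) — missense.
Synonymous: 1 of 4.

1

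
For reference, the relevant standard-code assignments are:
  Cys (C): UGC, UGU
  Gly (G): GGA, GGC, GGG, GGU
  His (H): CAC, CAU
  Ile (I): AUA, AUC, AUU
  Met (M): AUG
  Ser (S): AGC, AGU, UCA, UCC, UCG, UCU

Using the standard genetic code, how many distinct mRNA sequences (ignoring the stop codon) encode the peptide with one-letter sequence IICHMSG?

Ile: 3 codons.
Ile: 3 codons.
Cys: 2 codons.
His: 2 codons.
Met: 1 codon.
Ser: 6 codons.
Gly: 4 codons.
3 × 3 × 2 × 2 × 1 × 6 × 4 = 864.

864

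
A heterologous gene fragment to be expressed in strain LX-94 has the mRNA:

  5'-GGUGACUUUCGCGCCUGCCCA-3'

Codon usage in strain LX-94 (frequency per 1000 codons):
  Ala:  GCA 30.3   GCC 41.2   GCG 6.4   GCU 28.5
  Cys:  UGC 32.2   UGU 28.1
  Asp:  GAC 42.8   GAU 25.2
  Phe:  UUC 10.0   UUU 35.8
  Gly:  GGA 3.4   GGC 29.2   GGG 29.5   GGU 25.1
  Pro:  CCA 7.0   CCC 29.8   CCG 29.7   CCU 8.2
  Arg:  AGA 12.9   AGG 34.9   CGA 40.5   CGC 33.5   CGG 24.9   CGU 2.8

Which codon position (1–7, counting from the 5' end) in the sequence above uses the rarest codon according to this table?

7

Codon 1 GGU (Gly): 25.1 per 1000.
Codon 2 GAC (Asp): 42.8 per 1000.
Codon 3 UUU (Phe): 35.8 per 1000.
Codon 4 CGC (Arg): 33.5 per 1000.
Codon 5 GCC (Ala): 41.2 per 1000.
Codon 6 UGC (Cys): 32.2 per 1000.
Codon 7 CCA (Pro): 7.0 per 1000.
Lowest frequency is 7.0 at codon 7.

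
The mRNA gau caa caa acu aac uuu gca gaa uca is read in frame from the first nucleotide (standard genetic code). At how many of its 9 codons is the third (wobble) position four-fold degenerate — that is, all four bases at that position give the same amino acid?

Codon 1 GAU (Asp): third position 2-fold.
Codon 2 CAA (Gln): third position 2-fold.
Codon 3 CAA (Gln): third position 2-fold.
Codon 4 ACU (Thr): third position 4-fold.
Codon 5 AAC (Asn): third position 2-fold.
Codon 6 UUU (Phe): third position 2-fold.
Codon 7 GCA (Ala): third position 4-fold.
Codon 8 GAA (Glu): third position 2-fold.
Codon 9 UCA (Ser): third position 4-fold.
Four-fold degenerate third positions: 3.

3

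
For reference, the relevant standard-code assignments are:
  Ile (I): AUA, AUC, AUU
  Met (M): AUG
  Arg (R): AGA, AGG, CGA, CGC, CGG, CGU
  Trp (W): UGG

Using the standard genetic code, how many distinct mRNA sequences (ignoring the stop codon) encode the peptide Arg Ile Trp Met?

Arg: 6 codons.
Ile: 3 codons.
Trp: 1 codon.
Met: 1 codon.
6 × 3 × 1 × 1 = 18.

18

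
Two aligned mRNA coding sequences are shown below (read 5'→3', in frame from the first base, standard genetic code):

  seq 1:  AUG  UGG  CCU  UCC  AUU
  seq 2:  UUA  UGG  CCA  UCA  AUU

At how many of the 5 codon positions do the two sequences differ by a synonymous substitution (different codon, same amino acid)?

Codon 1: AUG Met / UUA Leu — nonsynonymous.
Codon 2: UGG Trp / UGG Trp — identical.
Codon 3: CCU Pro / CCA Pro — synonymous.
Codon 4: UCC Ser / UCA Ser — synonymous.
Codon 5: AUU Ile / AUU Ile — identical.
Synonymous differences: 2.

2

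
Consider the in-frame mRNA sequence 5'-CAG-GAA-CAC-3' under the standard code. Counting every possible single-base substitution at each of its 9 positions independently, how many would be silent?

Codon 1 (CAG, Gln): 1 synonymous substitution.
Codon 2 (GAA, Glu): 1 synonymous substitution.
Codon 3 (CAC, His): 1 synonymous substitution.
Total: 1 + 1 + 1 = 3.

3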